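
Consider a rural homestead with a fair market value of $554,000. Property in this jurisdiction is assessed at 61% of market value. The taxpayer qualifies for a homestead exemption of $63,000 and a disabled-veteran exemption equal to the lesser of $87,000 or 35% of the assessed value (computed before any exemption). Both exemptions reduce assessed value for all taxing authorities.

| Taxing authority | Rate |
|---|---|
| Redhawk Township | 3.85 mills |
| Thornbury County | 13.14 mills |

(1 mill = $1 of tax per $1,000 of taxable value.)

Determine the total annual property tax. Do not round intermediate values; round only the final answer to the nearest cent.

Assessed value = $554,000 × 0.61 = $337,940
Disabled-veteran exemption = min($87,000, 35% × $337,940) = min($87,000, $118,279) = $87,000 (dollar cap binds)
Taxable value = $337,940 − $63,000 − $87,000 = $187,940
Redhawk Township: $187,940 × 0.00385 = $723.569
Thornbury County: $187,940 × 0.01314 = $2,469.5316
Total = $3,193.1006

$3,193.10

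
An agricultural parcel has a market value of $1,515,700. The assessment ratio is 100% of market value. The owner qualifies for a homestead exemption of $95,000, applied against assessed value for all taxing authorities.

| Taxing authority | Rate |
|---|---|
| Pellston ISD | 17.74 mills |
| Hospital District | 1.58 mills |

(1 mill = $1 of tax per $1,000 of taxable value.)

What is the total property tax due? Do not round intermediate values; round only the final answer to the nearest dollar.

$27,448

Assessed value = $1,515,700 × 1 = $1,515,700
Taxable value = $1,515,700 − $95,000 = $1,420,700
Pellston ISD: $1,420,700 × 0.01774 = $25,203.218
Hospital District: $1,420,700 × 0.00158 = $2,244.706
Total = $25,203.218 + $2,244.706 = $27,447.924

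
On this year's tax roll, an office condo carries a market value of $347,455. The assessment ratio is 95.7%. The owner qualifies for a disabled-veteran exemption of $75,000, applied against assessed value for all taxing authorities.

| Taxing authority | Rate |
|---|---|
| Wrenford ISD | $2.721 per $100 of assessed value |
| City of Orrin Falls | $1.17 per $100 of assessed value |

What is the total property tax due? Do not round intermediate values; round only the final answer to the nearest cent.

Assessed value = $347,455 × 0.957 = $332,514.435
Taxable value = $332,514.435 − $75,000 = $257,514.435
Wrenford ISD: $257,514.435 × 0.02721 = $7,006.96777635
City of Orrin Falls: $257,514.435 × 0.0117 = $3,012.9188895
Total = $7,006.96777635 + $3,012.9188895 = $10,019.88666585

$10,019.89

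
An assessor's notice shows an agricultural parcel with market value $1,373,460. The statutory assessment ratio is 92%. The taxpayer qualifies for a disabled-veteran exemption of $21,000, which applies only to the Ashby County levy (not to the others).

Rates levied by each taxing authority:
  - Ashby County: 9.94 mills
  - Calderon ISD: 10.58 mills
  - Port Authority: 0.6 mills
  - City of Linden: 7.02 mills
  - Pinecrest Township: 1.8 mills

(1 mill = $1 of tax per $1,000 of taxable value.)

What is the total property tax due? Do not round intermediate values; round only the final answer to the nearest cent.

$37,622.94

Assessed value = $1,373,460 × 0.92 = $1,263,583.2
Ashby County: ($1,263,583.2 − $21,000) × 0.00994 = $1,242,583.2 × 0.00994 = $12,351.277008
Calderon ISD: $1,263,583.2 × 0.01058 = $13,368.710256
Port Authority: $1,263,583.2 × 0.0006 = $758.14992
City of Linden: $1,263,583.2 × 0.00702 = $8,870.354064
Pinecrest Township: $1,263,583.2 × 0.0018 = $2,274.44976
Total = $37,622.941008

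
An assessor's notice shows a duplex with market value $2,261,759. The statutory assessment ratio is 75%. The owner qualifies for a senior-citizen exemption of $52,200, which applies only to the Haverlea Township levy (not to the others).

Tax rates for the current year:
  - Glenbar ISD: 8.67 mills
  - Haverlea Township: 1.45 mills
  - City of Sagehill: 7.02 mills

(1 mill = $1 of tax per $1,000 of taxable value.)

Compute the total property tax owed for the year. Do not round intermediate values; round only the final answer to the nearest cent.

Assessed value = $2,261,759 × 0.75 = $1,696,319.25
Glenbar ISD: $1,696,319.25 × 0.00867 = $14,707.0878975
Haverlea Township: ($1,696,319.25 − $52,200) × 0.00145 = $1,644,119.25 × 0.00145 = $2,383.9729125
City of Sagehill: $1,696,319.25 × 0.00702 = $11,908.161135
Total = $28,999.221945

$28,999.22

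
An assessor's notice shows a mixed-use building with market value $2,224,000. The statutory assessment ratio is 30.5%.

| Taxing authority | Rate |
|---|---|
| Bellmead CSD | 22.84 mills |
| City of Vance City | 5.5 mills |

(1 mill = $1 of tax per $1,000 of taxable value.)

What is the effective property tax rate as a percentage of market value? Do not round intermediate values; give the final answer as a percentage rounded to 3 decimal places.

0.864%

Assessed value = $2,224,000 × 0.305 = $678,320
Bellmead CSD: $678,320 × 0.02284 = $15,492.8288
City of Vance City: $678,320 × 0.0055 = $3,730.76
Total tax = $19,223.5888
Effective rate = $19,223.5888 ÷ $2,224,000 = 0.864% of market value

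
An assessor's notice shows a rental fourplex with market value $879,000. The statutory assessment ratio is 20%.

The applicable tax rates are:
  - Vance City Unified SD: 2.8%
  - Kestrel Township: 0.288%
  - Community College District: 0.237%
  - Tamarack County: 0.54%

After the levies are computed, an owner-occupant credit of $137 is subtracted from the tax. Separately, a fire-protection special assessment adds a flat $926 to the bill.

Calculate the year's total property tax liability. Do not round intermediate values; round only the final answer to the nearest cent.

$7,583.67

Assessed value = $879,000 × 0.2 = $175,800
Vance City Unified SD: $175,800 × 0.028 = $4,922.4
Kestrel Township: $175,800 × 0.00288 = $506.304
Community College District: $175,800 × 0.00237 = $416.646
Tamarack County: $175,800 × 0.0054 = $949.32
Levies subtotal = $6,794.67
After credit = $6,794.67 − $137 = $6,657.67
Total = $6,657.67 + $926 = $7,583.67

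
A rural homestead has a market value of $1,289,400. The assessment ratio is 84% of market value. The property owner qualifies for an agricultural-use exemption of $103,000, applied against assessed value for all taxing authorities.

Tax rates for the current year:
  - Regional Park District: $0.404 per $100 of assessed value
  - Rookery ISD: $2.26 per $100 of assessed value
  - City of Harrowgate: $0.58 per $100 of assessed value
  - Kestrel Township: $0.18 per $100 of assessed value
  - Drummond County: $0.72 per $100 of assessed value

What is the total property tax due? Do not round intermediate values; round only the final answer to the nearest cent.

$40,615.18

Assessed value = $1,289,400 × 0.84 = $1,083,096
Taxable value = $1,083,096 − $103,000 = $980,096
Regional Park District: $980,096 × 0.00404 = $3,959.58784
Rookery ISD: $980,096 × 0.0226 = $22,150.1696
City of Harrowgate: $980,096 × 0.0058 = $5,684.5568
Kestrel Township: $980,096 × 0.0018 = $1,764.1728
Drummond County: $980,096 × 0.0072 = $7,056.6912
Total = $3,959.58784 + $22,150.1696 + $5,684.5568 + $1,764.1728 + $7,056.6912 = $40,615.17824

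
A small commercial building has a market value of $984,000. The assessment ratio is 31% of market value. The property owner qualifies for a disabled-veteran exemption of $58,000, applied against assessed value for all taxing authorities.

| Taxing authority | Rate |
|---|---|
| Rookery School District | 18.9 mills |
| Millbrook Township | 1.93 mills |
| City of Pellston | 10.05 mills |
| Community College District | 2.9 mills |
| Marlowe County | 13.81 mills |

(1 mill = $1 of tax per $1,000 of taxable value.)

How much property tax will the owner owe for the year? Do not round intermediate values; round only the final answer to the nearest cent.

$11,756.63

Assessed value = $984,000 × 0.31 = $305,040
Taxable value = $305,040 − $58,000 = $247,040
Rookery School District: $247,040 × 0.0189 = $4,669.056
Millbrook Township: $247,040 × 0.00193 = $476.7872
City of Pellston: $247,040 × 0.01005 = $2,482.752
Community College District: $247,040 × 0.0029 = $716.416
Marlowe County: $247,040 × 0.01381 = $3,411.6224
Total = $4,669.056 + $476.7872 + $2,482.752 + $716.416 + $3,411.6224 = $11,756.6336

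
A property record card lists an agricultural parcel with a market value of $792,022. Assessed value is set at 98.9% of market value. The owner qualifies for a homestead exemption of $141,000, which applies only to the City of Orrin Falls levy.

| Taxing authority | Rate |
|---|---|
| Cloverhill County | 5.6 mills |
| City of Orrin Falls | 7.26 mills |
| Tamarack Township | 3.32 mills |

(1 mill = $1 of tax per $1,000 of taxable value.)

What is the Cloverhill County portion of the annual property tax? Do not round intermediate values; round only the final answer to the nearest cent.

Assessed value = $792,022 × 0.989 = $783,309.758
Cloverhill County taxable value = $783,309.758 (exemption does not apply)
Cloverhill County levy = $783,309.758 × 0.0056 = $4,386.5346448

$4,386.53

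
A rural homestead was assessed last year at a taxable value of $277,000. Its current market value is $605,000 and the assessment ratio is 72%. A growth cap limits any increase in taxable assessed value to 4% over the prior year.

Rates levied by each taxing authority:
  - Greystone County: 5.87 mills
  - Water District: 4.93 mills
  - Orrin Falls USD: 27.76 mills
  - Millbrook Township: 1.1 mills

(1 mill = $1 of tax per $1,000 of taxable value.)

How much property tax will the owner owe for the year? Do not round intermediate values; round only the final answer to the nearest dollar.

Uncapped assessed value = $605,000 × 0.72 = $435,600
Cap limit = $277,000 × 1.04 = $288,080
Taxable assessed value = min($435,600, $288,080) = $288,080 (cap binds)
Greystone County: $288,080 × 0.00587 = $1,691.0296
Water District: $288,080 × 0.00493 = $1,420.2344
Orrin Falls USD: $288,080 × 0.02776 = $7,997.1008
Millbrook Township: $288,080 × 0.0011 = $316.888
Total = $11,425.2528

$11,425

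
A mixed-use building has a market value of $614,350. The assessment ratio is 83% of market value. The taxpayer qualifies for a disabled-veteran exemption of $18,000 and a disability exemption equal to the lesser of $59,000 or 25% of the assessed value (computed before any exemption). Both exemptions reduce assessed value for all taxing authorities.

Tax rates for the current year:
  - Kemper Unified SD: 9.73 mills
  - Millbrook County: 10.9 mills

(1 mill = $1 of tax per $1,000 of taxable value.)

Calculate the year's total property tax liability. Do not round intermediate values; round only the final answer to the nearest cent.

Assessed value = $614,350 × 0.83 = $509,910.5
Disability exemption = min($59,000, 25% × $509,910.5) = min($59,000, $127,477.625) = $59,000 (dollar cap binds)
Taxable value = $509,910.5 − $18,000 − $59,000 = $432,910.5
Kemper Unified SD: $432,910.5 × 0.00973 = $4,212.219165
Millbrook County: $432,910.5 × 0.0109 = $4,718.72445
Total = $8,930.943615

$8,930.94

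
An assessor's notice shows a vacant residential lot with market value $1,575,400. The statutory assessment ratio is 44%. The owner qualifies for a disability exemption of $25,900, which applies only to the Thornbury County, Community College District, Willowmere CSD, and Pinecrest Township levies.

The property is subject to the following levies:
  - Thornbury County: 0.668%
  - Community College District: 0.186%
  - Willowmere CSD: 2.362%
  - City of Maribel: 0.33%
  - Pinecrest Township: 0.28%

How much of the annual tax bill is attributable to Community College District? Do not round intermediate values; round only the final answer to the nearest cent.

$1,241.13

Assessed value = $1,575,400 × 0.44 = $693,176
Community College District taxable value = $693,176 − $25,900 = $667,276
Community College District levy = $667,276 × 0.00186 = $1,241.13336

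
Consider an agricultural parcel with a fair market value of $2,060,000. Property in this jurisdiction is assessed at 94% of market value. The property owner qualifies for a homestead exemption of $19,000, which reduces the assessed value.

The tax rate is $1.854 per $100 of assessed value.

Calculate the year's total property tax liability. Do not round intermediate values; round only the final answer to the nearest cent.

Assessed value = $2,060,000 × 0.94 = $1,936,400
Taxable value = $1,936,400 − $19,000 = $1,917,400
Tax = $1,917,400 × 0.01854 = $35,548.596

$35,548.60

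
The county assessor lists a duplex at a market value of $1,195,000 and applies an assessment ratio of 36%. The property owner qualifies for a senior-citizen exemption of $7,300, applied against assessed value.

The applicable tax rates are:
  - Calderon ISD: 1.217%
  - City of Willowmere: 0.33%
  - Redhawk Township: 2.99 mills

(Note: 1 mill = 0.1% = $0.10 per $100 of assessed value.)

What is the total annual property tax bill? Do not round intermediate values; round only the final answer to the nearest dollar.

Assessed value = $1,195,000 × 0.36 = $430,200
Taxable value = $430,200 − $7,300 = $422,900
Calderon ISD: $422,900 × 0.01217 = $5,146.693
City of Willowmere: $422,900 × 0.0033 = $1,395.57
Redhawk Township: $422,900 × 0.00299 = $1,264.471
Total = $7,806.734

$7,807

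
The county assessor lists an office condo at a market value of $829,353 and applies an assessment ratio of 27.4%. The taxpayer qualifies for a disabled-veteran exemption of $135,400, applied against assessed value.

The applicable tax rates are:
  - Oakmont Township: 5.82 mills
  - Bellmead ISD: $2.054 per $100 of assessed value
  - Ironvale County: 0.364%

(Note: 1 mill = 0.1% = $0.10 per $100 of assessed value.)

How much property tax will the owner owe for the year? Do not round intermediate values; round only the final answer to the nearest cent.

$2,755.28

Assessed value = $829,353 × 0.274 = $227,242.722
Taxable value = $227,242.722 − $135,400 = $91,842.722
Oakmont Township: $91,842.722 × 0.00582 = $534.52464204
Bellmead ISD: $91,842.722 × 0.02054 = $1,886.44950988
Ironvale County: $91,842.722 × 0.00364 = $334.30750808
Total = $2,755.28166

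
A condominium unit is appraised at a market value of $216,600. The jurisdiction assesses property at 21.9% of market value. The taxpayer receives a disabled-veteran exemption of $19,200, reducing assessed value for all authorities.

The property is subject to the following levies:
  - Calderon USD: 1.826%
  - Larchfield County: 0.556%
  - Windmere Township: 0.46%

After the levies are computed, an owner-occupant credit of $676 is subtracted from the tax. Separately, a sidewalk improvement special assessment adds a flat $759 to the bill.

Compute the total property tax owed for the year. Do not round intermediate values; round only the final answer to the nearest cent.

Assessed value = $216,600 × 0.219 = $47,435.4
Taxable value = $47,435.4 − $19,200 = $28,235.4
Calderon USD: $28,235.4 × 0.01826 = $515.578404
Larchfield County: $28,235.4 × 0.00556 = $156.988824
Windmere Township: $28,235.4 × 0.0046 = $129.88284
Levies subtotal = $802.450068
After credit = $802.450068 − $676 = $126.450068
Total = $126.450068 + $759 = $885.450068

$885.45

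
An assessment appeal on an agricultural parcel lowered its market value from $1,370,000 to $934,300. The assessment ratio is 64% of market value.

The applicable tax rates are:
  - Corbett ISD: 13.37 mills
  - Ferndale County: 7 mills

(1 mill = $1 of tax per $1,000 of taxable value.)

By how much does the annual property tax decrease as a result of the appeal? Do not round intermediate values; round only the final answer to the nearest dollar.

Old assessed value = $1,370,000 × 0.64 = $876,800
New assessed value = $934,300 × 0.64 = $597,952
Combined rate = 0.01337 + 0.007 = 0.02037
Old tax = $876,800 × 0.02037 = $17,860.416
New tax = $597,952 × 0.02037 = $12,180.28224
Reduction = $17,860.416 − $12,180.28224 = $5,680.13376

$5,680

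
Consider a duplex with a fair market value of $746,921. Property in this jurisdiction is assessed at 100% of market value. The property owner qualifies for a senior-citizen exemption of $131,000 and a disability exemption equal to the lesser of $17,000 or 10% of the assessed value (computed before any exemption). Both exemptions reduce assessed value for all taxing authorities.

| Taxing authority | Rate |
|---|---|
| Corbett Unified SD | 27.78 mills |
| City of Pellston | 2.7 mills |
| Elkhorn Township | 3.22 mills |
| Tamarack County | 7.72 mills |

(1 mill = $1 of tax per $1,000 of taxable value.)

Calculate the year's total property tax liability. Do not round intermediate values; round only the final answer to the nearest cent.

Assessed value = $746,921 × 1 = $746,921
Disability exemption = min($17,000, 10% × $746,921) = min($17,000, $74,692.1) = $17,000 (dollar cap binds)
Taxable value = $746,921 − $131,000 − $17,000 = $598,921
Corbett Unified SD: $598,921 × 0.02778 = $16,638.02538
City of Pellston: $598,921 × 0.0027 = $1,617.0867
Elkhorn Township: $598,921 × 0.00322 = $1,928.52562
Tamarack County: $598,921 × 0.00772 = $4,623.67012
Total = $24,807.30782

$24,807.31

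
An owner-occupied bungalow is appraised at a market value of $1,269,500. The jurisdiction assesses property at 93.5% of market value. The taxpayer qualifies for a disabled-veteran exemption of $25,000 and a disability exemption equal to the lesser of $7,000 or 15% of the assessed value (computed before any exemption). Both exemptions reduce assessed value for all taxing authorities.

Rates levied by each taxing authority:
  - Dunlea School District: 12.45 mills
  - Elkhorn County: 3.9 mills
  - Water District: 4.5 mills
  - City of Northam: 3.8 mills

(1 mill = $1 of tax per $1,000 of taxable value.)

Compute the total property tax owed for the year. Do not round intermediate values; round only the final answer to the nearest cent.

$28,470.32

Assessed value = $1,269,500 × 0.935 = $1,186,982.5
Disability exemption = min($7,000, 15% × $1,186,982.5) = min($7,000, $178,047.375) = $7,000 (dollar cap binds)
Taxable value = $1,186,982.5 − $25,000 − $7,000 = $1,154,982.5
Dunlea School District: $1,154,982.5 × 0.01245 = $14,379.532125
Elkhorn County: $1,154,982.5 × 0.0039 = $4,504.43175
Water District: $1,154,982.5 × 0.0045 = $5,197.42125
City of Northam: $1,154,982.5 × 0.0038 = $4,388.9335
Total = $28,470.318625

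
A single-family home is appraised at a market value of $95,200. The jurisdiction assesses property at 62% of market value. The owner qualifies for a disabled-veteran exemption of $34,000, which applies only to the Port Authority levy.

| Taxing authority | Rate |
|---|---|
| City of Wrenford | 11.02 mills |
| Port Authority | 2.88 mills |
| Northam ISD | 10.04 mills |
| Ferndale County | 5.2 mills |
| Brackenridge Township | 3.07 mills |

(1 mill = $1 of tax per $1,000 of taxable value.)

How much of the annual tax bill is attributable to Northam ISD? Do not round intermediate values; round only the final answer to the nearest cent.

$592.60

Assessed value = $95,200 × 0.62 = $59,024
Northam ISD taxable value = $59,024 (exemption does not apply)
Northam ISD levy = $59,024 × 0.01004 = $592.60096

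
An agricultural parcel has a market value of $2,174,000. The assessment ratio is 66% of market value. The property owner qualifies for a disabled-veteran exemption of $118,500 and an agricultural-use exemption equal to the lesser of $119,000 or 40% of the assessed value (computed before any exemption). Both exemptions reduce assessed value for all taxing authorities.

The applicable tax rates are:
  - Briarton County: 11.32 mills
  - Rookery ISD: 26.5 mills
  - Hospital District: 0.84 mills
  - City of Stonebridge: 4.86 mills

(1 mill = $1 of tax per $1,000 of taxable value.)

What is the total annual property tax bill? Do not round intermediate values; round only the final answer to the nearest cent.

Assessed value = $2,174,000 × 0.66 = $1,434,840
Agricultural-use exemption = min($119,000, 40% × $1,434,840) = min($119,000, $573,936) = $119,000 (dollar cap binds)
Taxable value = $1,434,840 − $118,500 − $119,000 = $1,197,340
Briarton County: $1,197,340 × 0.01132 = $13,553.8888
Rookery ISD: $1,197,340 × 0.0265 = $31,729.51
Hospital District: $1,197,340 × 0.00084 = $1,005.7656
City of Stonebridge: $1,197,340 × 0.00486 = $5,819.0724
Total = $52,108.2368

$52,108.24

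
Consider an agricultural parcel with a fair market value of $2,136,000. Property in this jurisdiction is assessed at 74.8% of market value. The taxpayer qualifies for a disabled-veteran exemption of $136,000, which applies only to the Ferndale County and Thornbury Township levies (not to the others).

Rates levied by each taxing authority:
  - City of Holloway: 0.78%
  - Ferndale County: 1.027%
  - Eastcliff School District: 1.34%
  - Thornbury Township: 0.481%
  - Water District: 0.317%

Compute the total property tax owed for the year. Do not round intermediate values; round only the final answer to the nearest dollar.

$60,979

Assessed value = $2,136,000 × 0.748 = $1,597,728
City of Holloway: $1,597,728 × 0.0078 = $12,462.2784
Ferndale County: ($1,597,728 − $136,000) × 0.01027 = $1,461,728 × 0.01027 = $15,011.94656
Eastcliff School District: $1,597,728 × 0.0134 = $21,409.5552
Thornbury Township: ($1,597,728 − $136,000) × 0.00481 = $1,461,728 × 0.00481 = $7,030.91168
Water District: $1,597,728 × 0.00317 = $5,064.79776
Total = $60,979.4896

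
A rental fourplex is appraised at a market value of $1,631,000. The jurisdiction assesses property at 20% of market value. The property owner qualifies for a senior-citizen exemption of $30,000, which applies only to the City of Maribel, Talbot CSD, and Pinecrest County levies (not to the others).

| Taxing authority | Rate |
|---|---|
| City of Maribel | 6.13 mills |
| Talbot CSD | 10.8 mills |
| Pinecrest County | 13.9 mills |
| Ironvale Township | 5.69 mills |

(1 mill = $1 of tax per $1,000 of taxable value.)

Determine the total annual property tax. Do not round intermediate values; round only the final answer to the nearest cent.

$10,987.92

Assessed value = $1,631,000 × 0.2 = $326,200
City of Maribel: ($326,200 − $30,000) × 0.00613 = $296,200 × 0.00613 = $1,815.706
Talbot CSD: ($326,200 − $30,000) × 0.0108 = $296,200 × 0.0108 = $3,198.96
Pinecrest County: ($326,200 − $30,000) × 0.0139 = $296,200 × 0.0139 = $4,117.18
Ironvale Township: $326,200 × 0.00569 = $1,856.078
Total = $10,987.924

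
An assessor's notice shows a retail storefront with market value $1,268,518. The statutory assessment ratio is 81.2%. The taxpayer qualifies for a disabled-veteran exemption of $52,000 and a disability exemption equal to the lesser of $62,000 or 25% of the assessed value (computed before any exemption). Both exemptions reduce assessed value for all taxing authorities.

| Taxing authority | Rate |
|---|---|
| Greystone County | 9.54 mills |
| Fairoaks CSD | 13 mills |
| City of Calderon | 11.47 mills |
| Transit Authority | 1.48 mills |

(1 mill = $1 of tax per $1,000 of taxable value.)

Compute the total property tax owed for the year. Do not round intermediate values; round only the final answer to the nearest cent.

$32,510.14

Assessed value = $1,268,518 × 0.812 = $1,030,036.616
Disability exemption = min($62,000, 25% × $1,030,036.616) = min($62,000, $257,509.154) = $62,000 (dollar cap binds)
Taxable value = $1,030,036.616 − $52,000 − $62,000 = $916,036.616
Greystone County: $916,036.616 × 0.00954 = $8,738.98931664
Fairoaks CSD: $916,036.616 × 0.013 = $11,908.476008
City of Calderon: $916,036.616 × 0.01147 = $10,506.93998552
Transit Authority: $916,036.616 × 0.00148 = $1,355.73419168
Total = $32,510.13950184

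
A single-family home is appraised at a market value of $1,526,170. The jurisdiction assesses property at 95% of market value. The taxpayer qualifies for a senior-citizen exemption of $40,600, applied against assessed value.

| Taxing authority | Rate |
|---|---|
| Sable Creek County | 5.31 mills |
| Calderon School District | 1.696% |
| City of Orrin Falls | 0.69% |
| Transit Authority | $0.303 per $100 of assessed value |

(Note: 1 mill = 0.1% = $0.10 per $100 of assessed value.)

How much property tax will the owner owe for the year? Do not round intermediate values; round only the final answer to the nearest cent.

Assessed value = $1,526,170 × 0.95 = $1,449,861.5
Taxable value = $1,449,861.5 − $40,600 = $1,409,261.5
Sable Creek County: $1,409,261.5 × 0.00531 = $7,483.178565
Calderon School District: $1,409,261.5 × 0.01696 = $23,901.07504
City of Orrin Falls: $1,409,261.5 × 0.0069 = $9,723.90435
Transit Authority: $1,409,261.5 × 0.00303 = $4,270.062345
Total = $45,378.2203

$45,378.22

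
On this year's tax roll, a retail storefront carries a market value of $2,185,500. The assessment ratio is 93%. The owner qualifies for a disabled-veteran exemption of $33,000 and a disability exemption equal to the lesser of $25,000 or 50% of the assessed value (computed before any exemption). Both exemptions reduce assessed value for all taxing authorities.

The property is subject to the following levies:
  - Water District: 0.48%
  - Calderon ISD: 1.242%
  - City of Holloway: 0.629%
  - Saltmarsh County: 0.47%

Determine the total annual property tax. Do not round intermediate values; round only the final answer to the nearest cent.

Assessed value = $2,185,500 × 0.93 = $2,032,515
Disability exemption = min($25,000, 50% × $2,032,515) = min($25,000, $1,016,257.5) = $25,000 (dollar cap binds)
Taxable value = $2,032,515 − $33,000 − $25,000 = $1,974,515
Water District: $1,974,515 × 0.0048 = $9,477.672
Calderon ISD: $1,974,515 × 0.01242 = $24,523.4763
City of Holloway: $1,974,515 × 0.00629 = $12,419.69935
Saltmarsh County: $1,974,515 × 0.0047 = $9,280.2205
Total = $55,701.06815

$55,701.07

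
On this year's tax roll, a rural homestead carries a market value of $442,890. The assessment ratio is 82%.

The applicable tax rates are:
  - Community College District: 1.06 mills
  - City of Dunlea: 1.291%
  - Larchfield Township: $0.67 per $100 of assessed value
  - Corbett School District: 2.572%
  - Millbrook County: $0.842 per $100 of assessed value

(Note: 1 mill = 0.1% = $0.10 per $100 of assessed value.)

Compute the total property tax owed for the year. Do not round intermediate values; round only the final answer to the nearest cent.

Assessed value = $442,890 × 0.82 = $363,169.8
Community College District: $363,169.8 × 0.00106 = $384.959988
City of Dunlea: $363,169.8 × 0.01291 = $4,688.522118
Larchfield Township: $363,169.8 × 0.0067 = $2,433.23766
Corbett School District: $363,169.8 × 0.02572 = $9,340.727256
Millbrook County: $363,169.8 × 0.00842 = $3,057.889716
Total = $19,905.336738

$19,905.34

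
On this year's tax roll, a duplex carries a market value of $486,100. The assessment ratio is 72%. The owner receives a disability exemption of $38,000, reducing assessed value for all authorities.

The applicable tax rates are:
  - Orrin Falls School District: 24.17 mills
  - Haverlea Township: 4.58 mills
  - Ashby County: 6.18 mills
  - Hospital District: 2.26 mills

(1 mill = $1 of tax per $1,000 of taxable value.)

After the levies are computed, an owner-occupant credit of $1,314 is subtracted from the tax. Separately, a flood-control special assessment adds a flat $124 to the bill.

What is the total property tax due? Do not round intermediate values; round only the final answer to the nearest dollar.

Assessed value = $486,100 × 0.72 = $349,992
Taxable value = $349,992 − $38,000 = $311,992
Orrin Falls School District: $311,992 × 0.02417 = $7,540.84664
Haverlea Township: $311,992 × 0.00458 = $1,428.92336
Ashby County: $311,992 × 0.00618 = $1,928.11056
Hospital District: $311,992 × 0.00226 = $705.10192
Levies subtotal = $11,602.98248
After credit = $11,602.98248 − $1,314 = $10,288.98248
Total = $10,288.98248 + $124 = $10,412.98248

$10,413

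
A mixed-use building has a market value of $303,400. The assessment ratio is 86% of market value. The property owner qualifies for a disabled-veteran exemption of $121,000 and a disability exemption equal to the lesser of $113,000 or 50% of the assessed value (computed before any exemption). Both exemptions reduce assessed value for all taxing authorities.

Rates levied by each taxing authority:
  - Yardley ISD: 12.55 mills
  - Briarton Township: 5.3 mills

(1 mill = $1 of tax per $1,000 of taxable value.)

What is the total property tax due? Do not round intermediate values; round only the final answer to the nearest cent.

$480.59

Assessed value = $303,400 × 0.86 = $260,924
Disability exemption = min($113,000, 50% × $260,924) = min($113,000, $130,462) = $113,000 (dollar cap binds)
Taxable value = $260,924 − $121,000 − $113,000 = $26,924
Yardley ISD: $26,924 × 0.01255 = $337.8962
Briarton Township: $26,924 × 0.0053 = $142.6972
Total = $480.5934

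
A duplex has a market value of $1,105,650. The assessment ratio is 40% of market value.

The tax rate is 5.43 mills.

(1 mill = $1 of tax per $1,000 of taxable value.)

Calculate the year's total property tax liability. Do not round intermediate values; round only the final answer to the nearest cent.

$2,401.47

Assessed value = $1,105,650 × 0.4 = $442,260
Tax = $442,260 × 0.00543 = $2,401.4718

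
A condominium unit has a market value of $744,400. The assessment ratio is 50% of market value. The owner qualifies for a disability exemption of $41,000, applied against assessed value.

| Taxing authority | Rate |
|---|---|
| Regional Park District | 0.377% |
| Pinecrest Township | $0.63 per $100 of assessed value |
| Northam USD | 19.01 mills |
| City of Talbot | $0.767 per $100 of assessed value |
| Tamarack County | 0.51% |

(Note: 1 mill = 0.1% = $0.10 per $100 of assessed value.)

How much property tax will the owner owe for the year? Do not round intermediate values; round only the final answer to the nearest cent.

Assessed value = $744,400 × 0.5 = $372,200
Taxable value = $372,200 − $41,000 = $331,200
Regional Park District: $331,200 × 0.00377 = $1,248.624
Pinecrest Township: $331,200 × 0.0063 = $2,086.56
Northam USD: $331,200 × 0.01901 = $6,296.112
City of Talbot: $331,200 × 0.00767 = $2,540.304
Tamarack County: $331,200 × 0.0051 = $1,689.12
Total = $13,860.72

$13,860.72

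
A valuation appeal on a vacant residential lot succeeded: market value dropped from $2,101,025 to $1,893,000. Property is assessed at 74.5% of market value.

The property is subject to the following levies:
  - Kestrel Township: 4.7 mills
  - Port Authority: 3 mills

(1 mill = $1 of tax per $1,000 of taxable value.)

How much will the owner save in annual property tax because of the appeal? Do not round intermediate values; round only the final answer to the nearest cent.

Old assessed value = $2,101,025 × 0.745 = $1,565,263.625
New assessed value = $1,893,000 × 0.745 = $1,410,285
Combined rate = 0.0047 + 0.003 = 0.0077
Old tax = $1,565,263.625 × 0.0077 = $12,052.5299125
New tax = $1,410,285 × 0.0077 = $10,859.1945
Reduction = $12,052.5299125 − $10,859.1945 = $1,193.3354125

$1,193.34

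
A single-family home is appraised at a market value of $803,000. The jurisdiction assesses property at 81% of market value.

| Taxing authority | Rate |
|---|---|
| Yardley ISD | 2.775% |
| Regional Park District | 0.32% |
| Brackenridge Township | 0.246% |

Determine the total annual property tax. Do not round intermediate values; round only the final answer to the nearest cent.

$21,730.87

Assessed value = $803,000 × 0.81 = $650,430
Yardley ISD: $650,430 × 0.02775 = $18,049.4325
Regional Park District: $650,430 × 0.0032 = $2,081.376
Brackenridge Township: $650,430 × 0.00246 = $1,600.0578
Total = $18,049.4325 + $2,081.376 + $1,600.0578 = $21,730.8663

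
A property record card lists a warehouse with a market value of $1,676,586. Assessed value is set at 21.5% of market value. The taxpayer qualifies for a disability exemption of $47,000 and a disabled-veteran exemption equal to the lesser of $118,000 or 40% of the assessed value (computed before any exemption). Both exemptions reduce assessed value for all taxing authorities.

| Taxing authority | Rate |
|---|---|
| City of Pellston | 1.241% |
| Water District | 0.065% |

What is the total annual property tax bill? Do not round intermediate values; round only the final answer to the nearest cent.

$2,552.79

Assessed value = $1,676,586 × 0.215 = $360,465.99
Disabled-veteran exemption = min($118,000, 40% × $360,465.99) = min($118,000, $144,186.396) = $118,000 (dollar cap binds)
Taxable value = $360,465.99 − $47,000 − $118,000 = $195,465.99
City of Pellston: $195,465.99 × 0.01241 = $2,425.7329359
Water District: $195,465.99 × 0.00065 = $127.0528935
Total = $2,552.7858294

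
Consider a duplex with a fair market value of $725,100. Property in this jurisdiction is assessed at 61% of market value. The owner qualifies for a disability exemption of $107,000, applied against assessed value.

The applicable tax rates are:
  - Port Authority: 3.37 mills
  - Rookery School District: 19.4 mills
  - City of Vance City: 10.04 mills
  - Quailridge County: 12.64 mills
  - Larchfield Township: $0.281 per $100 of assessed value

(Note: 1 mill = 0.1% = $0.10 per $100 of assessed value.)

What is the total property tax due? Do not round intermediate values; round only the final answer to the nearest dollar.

Assessed value = $725,100 × 0.61 = $442,311
Taxable value = $442,311 − $107,000 = $335,311
Port Authority: $335,311 × 0.00337 = $1,129.99807
Rookery School District: $335,311 × 0.0194 = $6,505.0334
City of Vance City: $335,311 × 0.01004 = $3,366.52244
Quailridge County: $335,311 × 0.01264 = $4,238.33104
Larchfield Township: $335,311 × 0.00281 = $942.22391
Total = $16,182.10886

$16,182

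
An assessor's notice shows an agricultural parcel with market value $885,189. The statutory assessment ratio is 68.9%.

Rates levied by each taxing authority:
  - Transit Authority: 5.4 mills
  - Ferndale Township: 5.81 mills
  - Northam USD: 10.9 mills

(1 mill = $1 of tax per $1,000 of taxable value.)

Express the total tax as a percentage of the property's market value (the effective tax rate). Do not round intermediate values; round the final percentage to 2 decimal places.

Assessed value = $885,189 × 0.689 = $609,895.221
Transit Authority: $609,895.221 × 0.0054 = $3,293.4341934
Ferndale Township: $609,895.221 × 0.00581 = $3,543.49123401
Northam USD: $609,895.221 × 0.0109 = $6,647.8579089
Total tax = $13,484.78333631
Effective rate = $13,484.78333631 ÷ $885,189 = 1.52% of market value

1.52%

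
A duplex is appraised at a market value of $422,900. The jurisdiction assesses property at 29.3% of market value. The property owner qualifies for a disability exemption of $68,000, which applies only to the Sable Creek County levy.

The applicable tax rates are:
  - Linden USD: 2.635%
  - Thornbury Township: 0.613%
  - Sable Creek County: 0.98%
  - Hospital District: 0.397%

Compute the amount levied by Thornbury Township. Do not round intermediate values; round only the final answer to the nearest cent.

Assessed value = $422,900 × 0.293 = $123,909.7
Thornbury Township taxable value = $123,909.7 (exemption does not apply)
Thornbury Township levy = $123,909.7 × 0.00613 = $759.566461

$759.57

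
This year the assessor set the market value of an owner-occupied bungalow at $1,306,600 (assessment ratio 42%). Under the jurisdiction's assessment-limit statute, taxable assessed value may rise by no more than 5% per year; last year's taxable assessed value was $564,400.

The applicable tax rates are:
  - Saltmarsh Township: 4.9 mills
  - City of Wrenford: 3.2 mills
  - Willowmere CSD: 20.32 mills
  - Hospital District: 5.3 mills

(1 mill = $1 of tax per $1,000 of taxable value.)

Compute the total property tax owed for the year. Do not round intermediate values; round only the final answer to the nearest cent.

Uncapped assessed value = $1,306,600 × 0.42 = $548,772
Cap limit = $564,400 × 1.05 = $592,620
Taxable assessed value = min($548,772, $592,620) = $548,772 (cap does not bind)
Saltmarsh Township: $548,772 × 0.0049 = $2,688.9828
City of Wrenford: $548,772 × 0.0032 = $1,756.0704
Willowmere CSD: $548,772 × 0.02032 = $11,151.04704
Hospital District: $548,772 × 0.0053 = $2,908.4916
Total = $18,504.59184

$18,504.59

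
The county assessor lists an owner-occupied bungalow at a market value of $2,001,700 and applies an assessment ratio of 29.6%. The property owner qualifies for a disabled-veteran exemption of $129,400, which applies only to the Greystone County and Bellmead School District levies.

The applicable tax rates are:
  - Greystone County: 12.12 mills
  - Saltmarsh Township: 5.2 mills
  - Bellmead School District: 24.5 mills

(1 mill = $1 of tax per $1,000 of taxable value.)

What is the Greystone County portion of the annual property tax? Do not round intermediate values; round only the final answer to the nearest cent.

$5,612.81

Assessed value = $2,001,700 × 0.296 = $592,503.2
Greystone County taxable value = $592,503.2 − $129,400 = $463,103.2
Greystone County levy = $463,103.2 × 0.01212 = $5,612.810784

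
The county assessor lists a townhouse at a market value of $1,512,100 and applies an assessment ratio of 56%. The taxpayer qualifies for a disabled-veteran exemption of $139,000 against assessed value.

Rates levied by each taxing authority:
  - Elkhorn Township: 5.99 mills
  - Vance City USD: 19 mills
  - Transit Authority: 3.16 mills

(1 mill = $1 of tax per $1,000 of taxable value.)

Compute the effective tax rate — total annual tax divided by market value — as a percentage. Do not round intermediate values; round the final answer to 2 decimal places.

Assessed value = $1,512,100 × 0.56 = $846,776
Taxable value = $846,776 − $139,000 = $707,776
Elkhorn Township: $707,776 × 0.00599 = $4,239.57824
Vance City USD: $707,776 × 0.019 = $13,447.744
Transit Authority: $707,776 × 0.00316 = $2,236.57216
Total tax = $19,923.8944
Effective rate = $19,923.8944 ÷ $1,512,100 = 1.32% of market value

1.32%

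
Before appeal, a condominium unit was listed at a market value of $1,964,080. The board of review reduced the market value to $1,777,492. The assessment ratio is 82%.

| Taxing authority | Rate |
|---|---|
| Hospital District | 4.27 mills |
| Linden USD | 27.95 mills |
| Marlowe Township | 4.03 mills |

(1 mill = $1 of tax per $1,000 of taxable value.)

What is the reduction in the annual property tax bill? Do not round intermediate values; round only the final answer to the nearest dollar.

$5,546

Old assessed value = $1,964,080 × 0.82 = $1,610,545.6
New assessed value = $1,777,492 × 0.82 = $1,457,543.44
Combined rate = 0.00427 + 0.02795 + 0.00403 = 0.03625
Old tax = $1,610,545.6 × 0.03625 = $58,382.278
New tax = $1,457,543.44 × 0.03625 = $52,835.9497
Reduction = $58,382.278 − $52,835.9497 = $5,546.3283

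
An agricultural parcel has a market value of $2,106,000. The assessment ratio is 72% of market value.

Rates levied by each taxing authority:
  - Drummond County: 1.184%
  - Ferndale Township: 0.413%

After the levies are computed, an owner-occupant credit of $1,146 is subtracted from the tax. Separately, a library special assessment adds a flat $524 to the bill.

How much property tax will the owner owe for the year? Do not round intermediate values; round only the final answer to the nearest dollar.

$23,594

Assessed value = $2,106,000 × 0.72 = $1,516,320
Drummond County: $1,516,320 × 0.01184 = $17,953.2288
Ferndale Township: $1,516,320 × 0.00413 = $6,262.4016
Levies subtotal = $24,215.6304
After credit = $24,215.6304 − $1,146 = $23,069.6304
Total = $23,069.6304 + $524 = $23,593.6304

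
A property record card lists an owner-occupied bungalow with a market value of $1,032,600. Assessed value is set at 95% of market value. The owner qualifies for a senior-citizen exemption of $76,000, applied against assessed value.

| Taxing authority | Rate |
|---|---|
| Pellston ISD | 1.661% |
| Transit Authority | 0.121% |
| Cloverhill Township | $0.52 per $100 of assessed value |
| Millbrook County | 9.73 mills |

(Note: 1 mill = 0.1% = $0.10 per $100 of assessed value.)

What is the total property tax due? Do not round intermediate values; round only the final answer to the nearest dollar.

Assessed value = $1,032,600 × 0.95 = $980,970
Taxable value = $980,970 − $76,000 = $904,970
Pellston ISD: $904,970 × 0.01661 = $15,031.5517
Transit Authority: $904,970 × 0.00121 = $1,095.0137
Cloverhill Township: $904,970 × 0.0052 = $4,705.844
Millbrook County: $904,970 × 0.00973 = $8,805.3581
Total = $29,637.7675

$29,638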